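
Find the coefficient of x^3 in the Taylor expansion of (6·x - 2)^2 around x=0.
Expand to order 3: (6·x - 2)^2 = 36·x^2 - 24·x + 4 + O(x^4).
The coefficient of x^3 is 0.

Final answer: 0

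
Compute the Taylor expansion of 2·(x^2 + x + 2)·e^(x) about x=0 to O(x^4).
11·x^3/3 + 6·x^2 + 6·x + 4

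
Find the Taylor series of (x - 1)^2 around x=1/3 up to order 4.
4/9 - 4·(x - 1/3)/3 + (x - 1/3)^2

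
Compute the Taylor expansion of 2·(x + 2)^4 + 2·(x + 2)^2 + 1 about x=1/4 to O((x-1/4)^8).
7985/128 + 801·(x - 1/4)/8 + 251·(x - 1/4)^2/4 + 18·(x - 1/4)^3 + 2·(x - 1/4)^4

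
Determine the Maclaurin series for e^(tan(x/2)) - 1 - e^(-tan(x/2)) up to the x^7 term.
137·x^7/46080 + 37·x^5/1920 + x^3/8 + x - 1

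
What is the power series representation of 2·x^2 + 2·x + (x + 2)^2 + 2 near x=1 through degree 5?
15 + 12·(x - 1) + 3·(x - 1)^2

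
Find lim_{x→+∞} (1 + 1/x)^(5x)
As x → +∞: write (1 + 1/x)^(5x) = ((1 + 1/x)^x)^5 → (e^1)^5 = e^5.
Limit = e^(5).

Final answer: e^(5)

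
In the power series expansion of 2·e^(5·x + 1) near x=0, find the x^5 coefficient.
Expand to order 5: 2·e^(5·x + 1) = 625·e·x^5/12 + 625·e·x^4/12 + 125·e·x^3/3 + 25·e·x^2 + 10·e·x + 2·e + O(x^6).
The coefficient of x^5 is 625·e/12.

Final answer: 625·e/12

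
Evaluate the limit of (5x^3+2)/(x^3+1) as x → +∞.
This is an ∞/∞ indeterminate form as x → +∞.
Divide numerator and denominator by x^3 and let the lower-order terms vanish; the leading terms give 5/1 = 5.
Limit = 5.

Final answer: 5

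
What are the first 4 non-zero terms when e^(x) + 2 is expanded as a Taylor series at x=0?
x^3/6 + x^2/2 + x + 3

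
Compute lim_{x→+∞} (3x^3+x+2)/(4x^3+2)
This is an ∞/∞ indeterminate form as x → +∞.
Divide numerator and denominator by x^3 and let the lower-order terms vanish; the leading terms give 3/4.
Limit = 3/4.

Final answer: 3/4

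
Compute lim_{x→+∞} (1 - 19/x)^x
As x → +∞: this is the defining limit (1 - 19/x)^x → e^(-19).
Limit = e^(-19).

Final answer: e^(-19)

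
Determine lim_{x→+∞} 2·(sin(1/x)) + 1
Evaluate the dominant behaviour as x → +∞; each term tends to a finite value or vanishes.
Limit = 1.

Final answer: 1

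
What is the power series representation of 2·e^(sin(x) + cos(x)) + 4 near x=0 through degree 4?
-5·e·x^4/12 - e·x^3 + 2·e·x + 4 + 2·e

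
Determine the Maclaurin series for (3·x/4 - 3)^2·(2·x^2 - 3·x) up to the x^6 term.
9·x^4/8 - 171·x^3/16 + 63·x^2/2 - 27·x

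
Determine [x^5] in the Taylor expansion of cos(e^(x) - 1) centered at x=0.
Expand to order 5: cos(e^(x) - 1) = -x^5/24 - x^4/4 - x^3/2 - x^2/2 + 1 + O(x^6).
The coefficient of x^5 is -1/24.

Final answer: -1/24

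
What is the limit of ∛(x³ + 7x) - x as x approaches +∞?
This is an ∞ − ∞ indeterminate form.
Multiply by (A² + AB + B²)/(A² + AB + B²) where A = ∛(x³+7x), B = x to use A³ − B³ = (A−B)(A²+AB+B²); the x³ terms cancel, leaving (7x)/(A²+AB+B²) with denominator ~ 3x², so the limit is 0.
Limit = 0.

Final answer: 0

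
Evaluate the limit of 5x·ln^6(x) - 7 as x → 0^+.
The product is a 0·∞ indeterminate form at x → 0⁺.
Rewrite the product as 5·ln^6(x) / x^(-1) and apply L'Hôpital, or use the standard hierarchy x^(-1) ≫ |ln x|^6 as x → 0⁺.
The indeterminate product → 0, so the limit = -7.

Final answer: -7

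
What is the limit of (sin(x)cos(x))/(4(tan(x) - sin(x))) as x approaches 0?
Both numerator and denominator → 0 as x → 0; this is a 0/0 indeterminate form.
Expand each to leading order near x = 0: numerator ~ x, denominator ~ 2·x^3.
The limit of the ratio is ∞.

Final answer: ∞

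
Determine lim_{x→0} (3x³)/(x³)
Both numerator and denominator → 0 as x → 0; this is a 0/0 indeterminate form.
Expand each to leading order near x = 0: numerator ~ 3·x^3, denominator ~ x^3.
The limit of the ratio is 3.

Final answer: 3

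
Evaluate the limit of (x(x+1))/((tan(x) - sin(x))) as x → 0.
Both numerator and denominator → 0 as x → 0; this is a 0/0 indeterminate form.
Expand each to leading order near x = 0: numerator ~ x, denominator ~ x^3/2.
The limit of the ratio is ∞.

Final answer: ∞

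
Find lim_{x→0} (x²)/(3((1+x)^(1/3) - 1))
Both numerator and denominator → 0 as x → 0; this is a 0/0 indeterminate form.
Expand each to leading order near x = 0: numerator ~ x^2, denominator ~ x.
The limit of the ratio is 0.

Final answer: 0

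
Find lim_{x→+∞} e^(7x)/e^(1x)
This is an ∞/∞ indeterminate form as x → +∞.
Rewrite e^(7x)/e^(1x) = e^((7−1)x) = e^(6x); the exponent coefficient is 6 > 0 so e^(6x) → ∞.
Limit = ∞.

Final answer: ∞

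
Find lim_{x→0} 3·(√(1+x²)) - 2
Direct substitution at x = 0 gives 1.

Final answer: 1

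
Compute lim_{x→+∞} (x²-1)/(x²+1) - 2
Evaluate the dominant behaviour as x → +∞; each term tends to a finite value or vanishes.
Limit = -1.

Final answer: -1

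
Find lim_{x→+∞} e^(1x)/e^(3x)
This is an ∞/∞ indeterminate form as x → +∞.
Rewrite e^(1x)/e^(3x) = e^((1−3)x) = e^(-2x); the exponent coefficient is -2 < 0 so e^(-2x) → 0.
Limit = 0.

Final answer: 0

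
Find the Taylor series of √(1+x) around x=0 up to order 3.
x^3/16 - x^2/8 + x/2 + 1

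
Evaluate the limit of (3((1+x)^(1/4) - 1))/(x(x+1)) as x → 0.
Both numerator and denominator → 0 as x → 0; this is a 0/0 indeterminate form.
Expand each to leading order near x = 0: numerator ~ 3·x/4, denominator ~ x.
The limit of the ratio is 3/4.

Final answer: 3/4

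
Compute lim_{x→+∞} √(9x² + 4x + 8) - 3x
As x → +∞: multiply by the conjugate to get (4x+8)/(√(9x²+4x+8)+3x); the denominator ~ 6x, so the limit is 4/6 = 2/3.
Limit = 2/3.

Final answer: 2/3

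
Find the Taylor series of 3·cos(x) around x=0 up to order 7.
-x^6/240 + x^4/8 - 3·x^2/2 + 3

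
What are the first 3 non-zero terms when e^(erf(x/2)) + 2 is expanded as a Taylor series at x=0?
x^2/(2·π) + x/√(π) + 3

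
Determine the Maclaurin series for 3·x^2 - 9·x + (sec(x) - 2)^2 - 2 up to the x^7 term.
7·x^6/180 - x^4/6 + 2·x^2 - 9·x - 1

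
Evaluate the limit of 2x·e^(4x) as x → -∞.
This is a 0·∞ indeterminate form at x → -∞.
Rewrite the product as 2x / e^(-4x) (an ∞/∞ form) and apply L'Hôpital, or use the standard hierarchy e^(4|x|) ≫ |x| as x → -∞.
The indeterminate product → 0, so the limit = 0.

Final answer: 0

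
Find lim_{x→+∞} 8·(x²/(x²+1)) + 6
Evaluate the dominant behaviour as x → +∞; each term tends to a finite value or vanishes.
Limit = 14.

Final answer: 14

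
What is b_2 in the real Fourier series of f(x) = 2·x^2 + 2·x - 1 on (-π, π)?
b_2 = (1/π) ∫_{-π}^{π} f(x)·sin(2x) dx.
Evaluate the integral (use parity and integration by parts as needed): b_2 = -2.

Final answer: -2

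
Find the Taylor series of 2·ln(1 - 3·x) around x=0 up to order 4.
-81·x^4/2 - 18·x^3 - 9·x^2 - 6·x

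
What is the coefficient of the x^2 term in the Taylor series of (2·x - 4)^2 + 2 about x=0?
Expand to order 2: (2·x - 4)^2 + 2 = 4·x^2 - 16·x + 18 + O(x^3).
The coefficient of x^2 is 4.

Final answer: 4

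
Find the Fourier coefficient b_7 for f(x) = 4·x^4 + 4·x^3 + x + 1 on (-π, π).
b_7 = (1/π) ∫_{-π}^{π} f(x)·sin(7x) dx.
Evaluate the integral (use parity and integration by parts as needed): b_7 = 50/343 + 8·π^2/7.

Final answer: 50/343 + 8·π^2/7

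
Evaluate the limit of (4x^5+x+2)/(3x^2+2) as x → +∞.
This is an ∞/∞ indeterminate form as x → +∞.
Divide numerator and denominator by x^5 and let the lower-order terms vanish; the numerator's degree 5 exceeds the denominator's degree 2, so the quotient diverges.
Limit = ∞.

Final answer: ∞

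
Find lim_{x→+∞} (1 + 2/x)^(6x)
As x → +∞: write (1 + 2/x)^(6x) = ((1 + 2/x)^x)^6 → (e^2)^6 = e^12.
Limit = e^(12).

Final answer: e^(12)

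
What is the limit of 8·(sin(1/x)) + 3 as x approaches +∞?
Evaluate the dominant behaviour as x → +∞; each term tends to a finite value or vanishes.
Limit = 3.

Final answer: 3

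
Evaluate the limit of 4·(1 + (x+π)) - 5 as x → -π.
Direct substitution at x = -π gives -1.

Final answer: -1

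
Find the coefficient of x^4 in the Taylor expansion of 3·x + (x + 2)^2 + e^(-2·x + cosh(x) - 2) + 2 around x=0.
Expand to order 4: 3·x + (x + 2)^2 + e^(-2·x + cosh(x) - 2) + 2 = 11·x^4·e^(-1)/6 - 7·x^3·e^(-1)/3 + x^2·(5·e^(-1)/2 + 1) + x·(7 - 2·e^(-1)) + e^(-1) + 6 + O(x^5).
The coefficient of x^4 is 11·e^(-1)/6.

Final answer: 11·e^(-1)/6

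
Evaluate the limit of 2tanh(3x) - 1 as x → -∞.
Evaluate the dominant behaviour as x → -∞; each term tends to a finite value or vanishes.
Limit = -3.

Final answer: -3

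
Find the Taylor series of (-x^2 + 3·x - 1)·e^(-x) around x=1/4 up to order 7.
-5·e^(-1/4)/16 + 45·e^(-1/4)·(x - 1/4)/16 - 117·e^(-1/4)·(x - 1/4)^2/32 + 221·e^(-1/4)·(x - 1/4)^3/96 - 119·e^(-1/4)·(x - 1/4)^4/128 + 35·e^(-1/4)·(x - 1/4)^5/128 - 145·e^(-1/4)·(x - 1/4)^6/2304 + 319·e^(-1/4)·(x - 1/4)^7/26880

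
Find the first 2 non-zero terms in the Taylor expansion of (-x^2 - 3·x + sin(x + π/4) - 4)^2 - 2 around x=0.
x·(-4 + √(2)/2)^2·(√(2)/(-4 + √(2)/2) - 6/(-4 + √(2)/2)) - 2 + (-4 + √(2)/2)^2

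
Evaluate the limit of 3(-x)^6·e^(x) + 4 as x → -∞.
The product is a 0·∞ indeterminate form at x → -∞.
Rewrite the product as 3(-x)^6 / e^(-x) (an ∞/∞ form) and apply L'Hôpital, or use the standard hierarchy e^(|x|) ≫ |(-x)^6| as x → -∞.
The indeterminate product → 0, so the limit = 4.

Final answer: 4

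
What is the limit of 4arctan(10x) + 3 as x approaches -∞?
Evaluate the dominant behaviour as x → -∞; each term tends to a finite value or vanishes.
Limit = 3 - 2·π.

Final answer: 3 - 2·π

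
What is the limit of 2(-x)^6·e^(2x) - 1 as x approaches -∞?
The product is a 0·∞ indeterminate form at x → -∞.
Rewrite the product as 2(-x)^6 / e^(-2x) (an ∞/∞ form) and apply L'Hôpital, or use the standard hierarchy e^(2|x|) ≫ |(-x)^6| as x → -∞.
The indeterminate product → 0, so the limit = -1.

Final answer: -1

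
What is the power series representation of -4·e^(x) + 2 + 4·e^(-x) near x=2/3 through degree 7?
(-4·e^(4/3) + 2·e^(2/3) + 4)·e^(-2/3) + (-4·e^(4/3) - 4)·e^(-2/3)·(x - 2/3) + (2 - 2·e^(4/3))·e^(-2/3)·(x - 2/3)^2 + (-2·e^(4/3) - 2)·e^(-2/3)·(x - 2/3)^3/3 + (1 - e^(4/3))·e^(-2/3)·(x - 2/3)^4/6 + (-e^(4/3) - 1)·e^(-2/3)·(x - 2/3)^5/30 + (1 - e^(4/3))·e^(-2/3)·(x - 2/3)^6/180 + (-e^(4/3) - 1)·e^(-2/3)·(x - 2/3)^7/1260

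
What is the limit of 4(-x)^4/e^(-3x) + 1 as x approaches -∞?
The quotient is an ∞/∞ indeterminate form as x → -∞.
Compare growth rates of the dominant terms (exponentials ≫ polynomials ≫ logarithms), or apply L'Hôpital's rule; the quotient → 0.
Adding the constant: 0 + 1 = 1. Limit = 1.

Final answer: 1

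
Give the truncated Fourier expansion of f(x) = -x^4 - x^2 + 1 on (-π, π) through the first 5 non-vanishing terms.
(-44 + 8·π^2)·cos(x) + (2 - 2·π^2)·cos(2·x) + (-4/27 + 8·π^2/9)·cos(3·x) + (-π^2/2 - 1/16)·cos(4·x) - π^4/5 - π^2/3 + 1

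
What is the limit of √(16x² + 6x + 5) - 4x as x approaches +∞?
As x → +∞: multiply by the conjugate to get (6x+5)/(√(16x²+6x+5)+4x); the denominator ~ 8x, so the limit is 6/8 = 3/4.
Limit = 3/4.

Final answer: 3/4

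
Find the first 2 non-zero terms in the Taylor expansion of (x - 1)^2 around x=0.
1 - 2·x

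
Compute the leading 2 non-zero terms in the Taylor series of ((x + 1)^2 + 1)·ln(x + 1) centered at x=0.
x^2 + 2·x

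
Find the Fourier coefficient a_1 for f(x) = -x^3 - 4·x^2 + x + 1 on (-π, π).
a_1 = (1/π) ∫_{-π}^{π} f(x)·cos(1x) dx.
Evaluate the integral (use parity and integration by parts as needed): a_1 = 16.

Final answer: 16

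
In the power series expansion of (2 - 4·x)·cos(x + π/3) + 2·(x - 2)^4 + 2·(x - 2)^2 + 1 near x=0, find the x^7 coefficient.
Expand to order 7: (2 - 4·x)·cos(x + π/3) + 2·(x - 2)^4 + 2·(x - 2)^2 + 1 = x^7·(√(3)/5040 + 1/360) + x^6·(-1/720 + √(3)/60) + x^5·(-1/12 - √(3)/120) + x^4·(49/24 - √(3)/3) + x^3·(-15 + √(3)/6) + x^2·(2·√(3) + 99/2) + x·(-74 - √(3)) + 42 + O(x^8).
The coefficient of x^7 is √(3)/5040 + 1/360.

Final answer: √(3)/5040 + 1/360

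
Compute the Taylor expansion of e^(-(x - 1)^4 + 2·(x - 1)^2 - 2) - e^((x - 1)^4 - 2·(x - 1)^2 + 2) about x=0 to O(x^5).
x^4·(-9·e + 7·e^(-1)) + x^3·(4·e^(-1) + 4·e) + x^2·(-4·e - 4·e^(-1)) - e + e^(-1)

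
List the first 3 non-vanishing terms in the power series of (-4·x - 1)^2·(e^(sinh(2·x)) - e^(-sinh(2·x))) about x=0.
208·x^3/3 + 32·x^2 + 4·x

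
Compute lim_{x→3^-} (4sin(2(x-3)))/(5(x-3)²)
Both numerator and denominator → 0 as x → 3^-; this is a 0/0 indeterminate form.
Expand each to leading order near x = 3: numerator ~ 8·(x - 3), denominator ~ 5·(x - 3)^2.
The limit of the ratio is -∞.

Final answer: -∞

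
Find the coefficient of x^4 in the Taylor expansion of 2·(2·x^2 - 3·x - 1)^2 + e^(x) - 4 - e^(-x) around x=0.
Expand to order 4: 2·(2·x^2 - 3·x - 1)^2 + e^(x) - 4 - e^(-x) = 8·x^4 - 71·x^3/3 + 10·x^2 + 14·x - 2 + O(x^5).
The coefficient of x^4 is 8.

Final answer: 8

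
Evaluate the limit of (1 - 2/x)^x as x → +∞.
As x → +∞: this is the defining limit (1 - 2/x)^x → e^(-2).
Limit = e^(-2).

Final answer: e^(-2)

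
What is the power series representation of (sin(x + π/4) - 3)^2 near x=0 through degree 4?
x^4·(-3 + √(2)/2)^2·(√(2)/(24·(-3 + √(2)/2)) - 1/(24·(-3 + √(2)/2)^2)) + x^3·(-3 + √(2)/2)^2·(-1/(2·(-3 + √(2)/2)^2) - √(2)/(6·(-3 + √(2)/2))) + x^2·(-3 + √(2)/2)^2·(1/(2·(-3 + √(2)/2)^2) - √(2)/(2·(-3 + √(2)/2))) + √(2)·x·(-3 + √(2)/2) + (-3 + √(2)/2)^2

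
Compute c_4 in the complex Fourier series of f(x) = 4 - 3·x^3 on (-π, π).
Compute the real Fourier coefficients first: a_4 = 0, b_4 = -9/16 + 3·π^2/2.
Then c_4 = (a_4 − i·b_4)/2 = -3·i·π^2/4 + 9·i/32.

Final answer: -3·i·π^2/4 + 9·i/32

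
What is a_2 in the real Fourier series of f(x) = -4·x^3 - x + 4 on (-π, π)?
a_2 = (1/π) ∫_{-π}^{π} f(x)·cos(2x) dx.
Evaluate the integral (use parity and integration by parts as needed): a_2 = 0.

Final answer: 0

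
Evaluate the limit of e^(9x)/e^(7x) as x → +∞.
This is an ∞/∞ indeterminate form as x → +∞.
Rewrite e^(9x)/e^(7x) = e^((9−7)x) = e^(2x); the exponent coefficient is 2 > 0 so e^(2x) → ∞.
Limit = ∞.

Final answer: ∞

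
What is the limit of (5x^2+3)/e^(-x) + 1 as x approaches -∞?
The quotient is an ∞/∞ indeterminate form as x → -∞.
Compare growth rates of the dominant terms (exponentials ≫ polynomials ≫ logarithms), or apply L'Hôpital's rule; the quotient → 0.
Adding the constant: 0 + 1 = 1. Limit = 1.

Final answer: 1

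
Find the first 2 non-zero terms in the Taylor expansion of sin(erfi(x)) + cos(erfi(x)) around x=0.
2·x/√(π) + 1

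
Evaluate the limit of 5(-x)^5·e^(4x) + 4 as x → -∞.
The product is a 0·∞ indeterminate form at x → -∞.
Rewrite the product as 5(-x)^5 / e^(-4x) (an ∞/∞ form) and apply L'Hôpital, or use the standard hierarchy e^(4|x|) ≫ |(-x)^5| as x → -∞.
The indeterminate product → 0, so the limit = 4.

Final answer: 4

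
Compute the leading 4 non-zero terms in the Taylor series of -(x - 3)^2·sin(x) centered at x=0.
-x^4 + x^3/2 + 6·x^2 - 9·x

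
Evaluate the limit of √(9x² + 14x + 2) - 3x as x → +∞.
As x → +∞: multiply by the conjugate to get (14x+2)/(√(9x²+14x+2)+3x); the denominator ~ 6x, so the limit is 14/6 = 7/3.
Limit = 7/3.

Final answer: 7/3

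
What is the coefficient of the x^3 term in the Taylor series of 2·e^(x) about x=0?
Expand to order 3: 2·e^(x) = x^3/3 + x^2 + 2·x + 2 + O(x^4).
The coefficient of x^3 is 1/3.

Final answer: 1/3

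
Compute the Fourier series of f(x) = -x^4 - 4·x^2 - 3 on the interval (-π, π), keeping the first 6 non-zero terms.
(-32 + 8·π^2)·cos(x) + (-2·π^2 - 1)·cos(2·x) + (32/27 + 8·π^2/9)·cos(3·x) + (-π^2/2 - 13/16)·cos(4·x) + (352/625 + 8·π^2/25)·cos(5·x) - π^4/5 - 4·π^2/3 - 3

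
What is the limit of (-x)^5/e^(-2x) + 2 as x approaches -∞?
The quotient is an ∞/∞ indeterminate form as x → -∞.
Compare growth rates of the dominant terms (exponentials ≫ polynomials ≫ logarithms), or apply L'Hôpital's rule; the quotient → 0.
Adding the constant: 0 + 2 = 2. Limit = 2.

Final answer: 2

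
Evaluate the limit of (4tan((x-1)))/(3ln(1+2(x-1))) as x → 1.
Both numerator and denominator → 0 as x → 1; this is a 0/0 indeterminate form.
Expand each to leading order near x = 1: numerator ~ 4·(x - 1), denominator ~ 6·(x - 1).
The limit of the ratio is 2/3.

Final answer: 2/3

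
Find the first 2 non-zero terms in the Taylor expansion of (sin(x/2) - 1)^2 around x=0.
1 - x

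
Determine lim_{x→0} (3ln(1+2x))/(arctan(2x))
Both numerator and denominator → 0 as x → 0; this is a 0/0 indeterminate form.
Expand each to leading order near x = 0: numerator ~ 6·x, denominator ~ 2·x.
The limit of the ratio is 3.

Final answer: 3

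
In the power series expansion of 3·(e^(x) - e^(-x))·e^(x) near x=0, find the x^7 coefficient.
Expand to order 7: 3·(e^(x) - e^(-x))·e^(x) = 8·x^7/105 + 4·x^6/15 + 4·x^5/5 + 2·x^4 + 4·x^3 + 6·x^2 + 6·x + O(x^8).
The coefficient of x^7 is 8/105.

Final answer: 8/105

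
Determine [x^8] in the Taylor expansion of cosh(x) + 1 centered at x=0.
Expand to order 8: cosh(x) + 1 = x^8/40320 + x^6/720 + x^4/24 + x^2/2 + 2 + O(x^9).
The coefficient of x^8 is 1/40320.

Final answer: 1/40320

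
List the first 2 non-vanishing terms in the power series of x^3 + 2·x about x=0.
x^3 + 2·x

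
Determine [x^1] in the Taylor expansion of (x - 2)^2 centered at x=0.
Expand to order 1: (x - 2)^2 = 4 - 4·x + O(x^2).
The coefficient of x^1 is -4.

Final answer: -4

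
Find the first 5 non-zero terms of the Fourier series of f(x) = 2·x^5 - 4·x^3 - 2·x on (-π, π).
(-88·π^2 + 4·π^4 + 524)·sin(x) + (-2·π^4 - 19 + 14·π^2)·sin(2·x) + (-152·π^2/27 + 196/81 + 4·π^4/3)·sin(3·x) + (-π^4 - 7/32 + 13·π^2/4)·sin(4·x) + (-56·π^2/25 - 164/625 + 4·π^4/5)·sin(5·x)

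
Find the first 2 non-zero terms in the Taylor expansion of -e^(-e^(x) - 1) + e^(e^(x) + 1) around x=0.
x·(e^(-2) + e^(2)) - e^(-2) + e^(2)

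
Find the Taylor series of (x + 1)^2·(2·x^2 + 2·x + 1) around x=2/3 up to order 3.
725/81 + 640·(x - 2/3)/27 + 73·(x - 2/3)^2/3 + 34·(x - 2/3)^3/3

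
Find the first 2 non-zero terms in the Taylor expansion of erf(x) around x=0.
-2·x^3/(3·√(π)) + 2·x/√(π)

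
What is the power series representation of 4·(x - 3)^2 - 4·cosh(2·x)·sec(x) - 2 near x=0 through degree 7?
-133·x^6/36 - 15·x^4/2 - 6·x^2 - 24·x + 30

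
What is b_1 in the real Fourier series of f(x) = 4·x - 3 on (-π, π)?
b_1 = (1/π) ∫_{-π}^{π} f(x)·sin(1x) dx.
Evaluate the integral (use parity and integration by parts as needed): b_1 = 8.

Final answer: 8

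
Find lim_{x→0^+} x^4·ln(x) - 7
The product is a 0·∞ indeterminate form at x → 0⁺.
Rewrite the product as ln(x) / x^(-4) and apply L'Hôpital, or use the standard hierarchy x^(-4) ≫ |ln x| as x → 0⁺.
The indeterminate product → 0, so the limit = -7.

Final answer: -7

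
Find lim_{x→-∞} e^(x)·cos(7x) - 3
Evaluate the dominant behaviour as x → -∞; each term tends to a finite value or vanishes.
Limit = -3.

Final answer: -3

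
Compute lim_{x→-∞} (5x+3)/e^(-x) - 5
The quotient is an ∞/∞ indeterminate form as x → -∞.
Compare growth rates of the dominant terms (exponentials ≫ polynomials ≫ logarithms), or apply L'Hôpital's rule; the quotient → 0.
Adding the constant: 0 - 5 = -5. Limit = -5.

Final answer: -5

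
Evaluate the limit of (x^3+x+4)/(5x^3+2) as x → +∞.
This is an ∞/∞ indeterminate form as x → +∞.
Divide numerator and denominator by x^3 and let the lower-order terms vanish; the leading terms give 1/5.
Limit = 1/5.

Final answer: 1/5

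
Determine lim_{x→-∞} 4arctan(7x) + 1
Evaluate the dominant behaviour as x → -∞; each term tends to a finite value or vanishes.
Limit = 1 - 2·π.

Final answer: 1 - 2·π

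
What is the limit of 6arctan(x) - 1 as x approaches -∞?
Evaluate the dominant behaviour as x → -∞; each term tends to a finite value or vanishes.
Limit = -3·π - 1.

Final answer: -3·π - 1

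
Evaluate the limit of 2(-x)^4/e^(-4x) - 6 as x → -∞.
The quotient is an ∞/∞ indeterminate form as x → -∞.
Compare growth rates of the dominant terms (exponentials ≫ polynomials ≫ logarithms), or apply L'Hôpital's rule; the quotient → 0.
Adding the constant: 0 - 6 = -6. Limit = -6.

Final answer: -6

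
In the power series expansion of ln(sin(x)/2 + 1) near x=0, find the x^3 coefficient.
Expand to order 3: ln(sin(x)/2 + 1) = -x^3/24 - x^2/8 + x/2 + O(x^4).
The coefficient of x^3 is -1/24.

Final answer: -1/24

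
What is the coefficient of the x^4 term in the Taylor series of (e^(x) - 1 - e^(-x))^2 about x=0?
Expand to order 4: (e^(x) - 1 - e^(-x))^2 = 4·x^4/3 - 2·x^3/3 + 4·x^2 - 4·x + 1 + O(x^5).
The coefficient of x^4 is 4/3.

Final answer: 4/3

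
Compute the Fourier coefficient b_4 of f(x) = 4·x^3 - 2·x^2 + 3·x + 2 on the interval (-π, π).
b_4 = (1/π) ∫_{-π}^{π} f(x)·sin(4x) dx.
Evaluate the integral (use parity and integration by parts as needed): b_4 = -2·π^2 - 3/4.

Final answer: -2·π^2 - 3/4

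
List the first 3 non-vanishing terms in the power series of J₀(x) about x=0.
x^4/64 - x^2/4 + 1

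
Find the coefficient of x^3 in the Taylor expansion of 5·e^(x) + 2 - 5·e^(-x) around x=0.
Expand to order 3: 5·e^(x) + 2 - 5·e^(-x) = 5·x^3/3 + 10·x + 2 + O(x^4).
The coefficient of x^3 is 5/3.

Final answer: 5/3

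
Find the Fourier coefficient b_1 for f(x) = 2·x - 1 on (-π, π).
b_1 = (1/π) ∫_{-π}^{π} f(x)·sin(1x) dx.
Evaluate the integral (use parity and integration by parts as needed): b_1 = 4.

Final answer: 4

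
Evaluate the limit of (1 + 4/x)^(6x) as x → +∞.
As x → +∞: write (1 + 4/x)^(6x) = ((1 + 4/x)^x)^6 → (e^4)^6 = e^24.
Limit = e^(24).

Final answer: e^(24)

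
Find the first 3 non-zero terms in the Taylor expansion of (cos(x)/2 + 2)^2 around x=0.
x^4/6 - 5·x^2/4 + 25/4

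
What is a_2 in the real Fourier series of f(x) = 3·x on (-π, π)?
a_2 = (1/π) ∫_{-π}^{π} f(x)·cos(2x) dx.
Evaluate the integral (use parity and integration by parts as needed): a_2 = 0.

Final answer: 0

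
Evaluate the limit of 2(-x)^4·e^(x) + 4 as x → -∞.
The product is a 0·∞ indeterminate form at x → -∞.
Rewrite the product as 2(-x)^4 / e^(-x) (an ∞/∞ form) and apply L'Hôpital, or use the standard hierarchy e^(|x|) ≫ |(-x)^4| as x → -∞.
The indeterminate product → 0, so the limit = 4.

Final answer: 4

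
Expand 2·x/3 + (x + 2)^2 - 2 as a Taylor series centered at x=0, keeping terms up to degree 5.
x^2 + 14·x/3 + 2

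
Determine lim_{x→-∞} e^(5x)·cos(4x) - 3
Evaluate the dominant behaviour as x → -∞; each term tends to a finite value or vanishes.
Limit = -3.

Final answer: -3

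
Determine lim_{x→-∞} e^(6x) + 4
Evaluate the dominant behaviour as x → -∞; each term tends to a finite value or vanishes.
Limit = 4.

Final answer: 4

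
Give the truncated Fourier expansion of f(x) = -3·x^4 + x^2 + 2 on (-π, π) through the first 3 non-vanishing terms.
(-148 + 24·π^2)·cos(x) + (10 - 6·π^2)·cos(2·x) - 3·π^4/5 + 2 + π^2/3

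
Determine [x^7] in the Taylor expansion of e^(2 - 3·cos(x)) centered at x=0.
Expand to order 7: e^(2 - 3·cos(x)) = 91·x^6·e^(-1)/240 + x^4·e^(-1) + 3·x^2·e^(-1)/2 + e^(-1) + O(x^8).
The coefficient of x^7 is 0.

Final answer: 0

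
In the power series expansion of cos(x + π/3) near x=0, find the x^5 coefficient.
Expand to order 5: cos(x + π/3) = -√(3)·x^5/240 + x^4/48 + √(3)·x^3/12 - x^2/4 - √(3)·x/2 + 1/2 + O(x^6).
The coefficient of x^5 is -√(3)/240.

Final answer: -√(3)/240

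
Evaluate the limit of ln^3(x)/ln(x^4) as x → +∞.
This is an ∞/∞ indeterminate form as x → +∞.
Write ln(x^4) = 4·ln(x), reducing the quotient to ln^2(x)/4 → ∞.
Limit = ∞.

Final answer: ∞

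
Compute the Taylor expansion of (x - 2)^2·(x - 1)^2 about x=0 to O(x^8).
x^4 - 6·x^3 + 13·x^2 - 12·x + 4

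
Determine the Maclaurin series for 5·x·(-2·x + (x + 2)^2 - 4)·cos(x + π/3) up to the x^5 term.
x^5·(-5/4 + 5·√(3)/6) + x^4·(-5·√(3)/2 - 5/2) + x^3·(5/2 - 5·√(3)) + 5·x^2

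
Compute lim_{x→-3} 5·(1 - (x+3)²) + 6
Direct substitution at x = -3 gives 11.

Final answer: 11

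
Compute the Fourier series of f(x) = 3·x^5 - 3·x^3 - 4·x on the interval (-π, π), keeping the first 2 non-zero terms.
(-126·π^2 + 6·π^4 + 748)·sin(x) + (-3·π^4 - 23 + 18·π^2)·sin(2·x)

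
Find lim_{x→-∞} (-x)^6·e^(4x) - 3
The product is a 0·∞ indeterminate form at x → -∞.
Rewrite the product as (-x)^6 / e^(-4x) (an ∞/∞ form) and apply L'Hôpital, or use the standard hierarchy e^(4|x|) ≫ |(-x)^6| as x → -∞.
The indeterminate product → 0, so the limit = -3.

Final answer: -3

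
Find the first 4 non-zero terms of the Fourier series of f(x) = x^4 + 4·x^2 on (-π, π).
(32 - 8·π^2)·cos(x) + (1 + 2·π^2)·cos(2·x) + (-8·π^2/9 - 32/27)·cos(3·x) + 4·π^2/3 + π^4/5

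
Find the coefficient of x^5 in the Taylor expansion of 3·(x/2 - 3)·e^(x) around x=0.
Expand to order 5: 3·(x/2 - 3)·e^(x) = -x^5/80 - x^4/8 - 3·x^3/4 - 3·x^2 - 15·x/2 - 9 + O(x^6).
The coefficient of x^5 is -1/80.

Final answer: -1/80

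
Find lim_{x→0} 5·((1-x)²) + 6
Direct substitution at x = 0 gives 11.

Final answer: 11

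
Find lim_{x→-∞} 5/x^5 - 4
Evaluate the dominant behaviour as x → -∞; each term tends to a finite value or vanishes.
Limit = -4.

Final answer: -4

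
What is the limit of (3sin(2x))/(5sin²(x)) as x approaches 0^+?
Both numerator and denominator → 0 as x → 0^+; this is a 0/0 indeterminate form.
Expand each to leading order near x = 0: numerator ~ 6·x, denominator ~ 5·x^2.
The limit of the ratio is ∞.

Final answer: ∞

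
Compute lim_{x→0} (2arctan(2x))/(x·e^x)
Both numerator and denominator → 0 as x → 0; this is a 0/0 indeterminate form.
Expand each to leading order near x = 0: numerator ~ 4·x, denominator ~ x.
The limit of the ratio is 4.

Final answer: 4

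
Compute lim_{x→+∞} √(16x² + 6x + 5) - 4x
As x → +∞: multiply by the conjugate to get (6x+5)/(√(16x²+6x+5)+4x); the denominator ~ 8x, so the limit is 6/8 = 3/4.
Limit = 3/4.

Final answer: 3/4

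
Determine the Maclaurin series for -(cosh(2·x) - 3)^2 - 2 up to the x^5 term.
-4·x^4/3 + 8·x^2 - 6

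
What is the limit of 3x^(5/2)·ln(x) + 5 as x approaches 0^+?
The product is a 0·∞ indeterminate form at x → 0⁺.
Rewrite the product as 3·ln(x) / x^(-5/2) and apply L'Hôpital, or use the standard hierarchy x^(-5/2) ≫ |ln x| as x → 0⁺.
The indeterminate product → 0, so the limit = 5.

Final answer: 5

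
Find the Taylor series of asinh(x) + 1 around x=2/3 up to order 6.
asinh(2/3) + 1 + 3·√(13)·(x - 2/3)/13 - 9·√(13)·(x - 2/3)^2/169 - 9·√(13)·(x - 2/3)^3/4394 + 1539·√(13)·(x - 2/3)^4/114244 - 119799·√(13)·(x - 2/3)^5/14851720 + 23571·√(13)·(x - 2/3)^6/38614472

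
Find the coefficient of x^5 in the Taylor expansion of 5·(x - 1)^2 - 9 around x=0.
Expand to order 5: 5·(x - 1)^2 - 9 = 5·x^2 - 10·x - 4 + O(x^6).
The coefficient of x^5 is 0.

Final answer: 0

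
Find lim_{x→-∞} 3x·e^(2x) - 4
The product is a 0·∞ indeterminate form at x → -∞.
Rewrite the product as 3x / e^(-2x) (an ∞/∞ form) and apply L'Hôpital, or use the standard hierarchy e^(2|x|) ≫ |x| as x → -∞.
The indeterminate product → 0, so the limit = -4.

Final answer: -4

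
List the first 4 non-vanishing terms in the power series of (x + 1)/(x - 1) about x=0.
-2·x^3 - 2·x^2 - 2·x - 1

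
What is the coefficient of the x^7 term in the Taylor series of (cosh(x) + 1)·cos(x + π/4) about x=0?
Expand to order 7: (cosh(x) + 1)·cos(x + π/4) = √(2)·x^7/1120 - √(2)·x^6/1440 + √(2)·x^5/80 - √(2)·x^4/16 - √(2)·x^3/12 - √(2)·x^2/4 - √(2)·x + √(2) + O(x^8).
The coefficient of x^7 is √(2)/1120.

Final answer: √(2)/1120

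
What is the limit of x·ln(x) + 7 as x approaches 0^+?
The product is a 0·∞ indeterminate form at x → 0⁺.
Rewrite the product as ln(x) / x^(-1) and apply L'Hôpital, or use the standard hierarchy x^(-1) ≫ |ln x| as x → 0⁺.
The indeterminate product → 0, so the limit = 7.

Final answer: 7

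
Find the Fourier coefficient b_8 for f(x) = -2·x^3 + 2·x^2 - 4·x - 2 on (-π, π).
b_8 = (1/π) ∫_{-π}^{π} f(x)·sin(8x) dx.
Evaluate the integral (use parity and integration by parts as needed): b_8 = 61/64 + π^2/2.

Final answer: 61/64 + π^2/2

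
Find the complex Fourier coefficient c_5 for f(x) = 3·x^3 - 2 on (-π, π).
Compute the real Fourier coefficients first: a_5 = 0, b_5 = -36/125 + 6·π^2/5.
Then c_5 = (a_5 − i·b_5)/2 = -3·i·π^2/5 + 18·i/125.

Final answer: -3·i·π^2/5 + 18·i/125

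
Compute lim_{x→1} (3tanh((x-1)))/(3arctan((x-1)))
Both numerator and denominator → 0 as x → 1; this is a 0/0 indeterminate form.
Expand each to leading order near x = 1: numerator ~ 3·(x - 1), denominator ~ 3·(x - 1).
The limit of the ratio is 1.

Final answer: 1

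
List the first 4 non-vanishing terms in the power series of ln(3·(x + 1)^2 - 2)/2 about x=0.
-441·x^4/4 + 27·x^3 - 15·x^2/2 + 3·x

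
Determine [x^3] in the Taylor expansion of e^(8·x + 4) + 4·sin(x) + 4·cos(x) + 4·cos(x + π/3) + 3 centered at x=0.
Expand to order 3: e^(8·x + 4) + 4·sin(x) + 4·cos(x) + 4·cos(x + π/3) + 3 = x^3·(-2/3 + √(3)/3 + 256·e^(4)/3) + x^2·(-3 + 32·e^(4)) + x·(-2·√(3) + 4 + 8·e^(4)) + 9 + e^(4) + O(x^4).
The coefficient of x^3 is -2/3 + √(3)/3 + 256·e^(4)/3.

Final answer: -2/3 + √(3)/3 + 256·e^(4)/3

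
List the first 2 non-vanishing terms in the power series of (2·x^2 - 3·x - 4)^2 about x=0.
24·x + 16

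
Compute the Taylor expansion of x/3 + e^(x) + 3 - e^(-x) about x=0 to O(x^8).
x^7/2520 + x^5/60 + x^3/3 + 7·x/3 + 3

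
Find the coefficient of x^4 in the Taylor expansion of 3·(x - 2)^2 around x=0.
Expand to order 4: 3·(x - 2)^2 = 3·x^2 - 12·x + 12 + O(x^5).
The coefficient of x^4 is 0.

Final answer: 0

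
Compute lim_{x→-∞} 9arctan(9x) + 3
Evaluate the dominant behaviour as x → -∞; each term tends to a finite value or vanishes.
Limit = 3 - 9·π/2.

Final answer: 3 - 9·π/2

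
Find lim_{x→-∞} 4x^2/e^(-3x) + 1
The quotient is an ∞/∞ indeterminate form as x → -∞.
Compare growth rates of the dominant terms (exponentials ≫ polynomials ≫ logarithms), or apply L'Hôpital's rule; the quotient → 0.
Adding the constant: 0 + 1 = 1. Limit = 1.

Final answer: 1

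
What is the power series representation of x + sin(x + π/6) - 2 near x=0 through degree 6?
-x^6/1440 + √(3)·x^5/240 + x^4/48 - √(3)·x^3/12 - x^2/4 + x·(√(3)/2 + 1) - 3/2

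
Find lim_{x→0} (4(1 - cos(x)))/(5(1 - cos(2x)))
Both numerator and denominator → 0 as x → 0; this is a 0/0 indeterminate form.
Expand each to leading order near x = 0: numerator ~ 2·x^2, denominator ~ 10·x^2.
The limit of the ratio is 1/5.

Final answer: 1/5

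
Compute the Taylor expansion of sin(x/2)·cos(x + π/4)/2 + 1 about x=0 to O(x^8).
-1093·√(2)·x^7/2580480 - 91·√(2)·x^6/46080 + 121·√(2)·x^5/15360 + 5·√(2)·x^4/192 - 13·√(2)·x^3/192 - √(2)·x^2/8 + √(2)·x/8 + 1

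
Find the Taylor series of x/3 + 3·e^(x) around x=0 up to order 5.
x^5/40 + x^4/8 + x^3/2 + 3·x^2/2 + 10·x/3 + 3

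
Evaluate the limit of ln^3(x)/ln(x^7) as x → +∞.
This is an ∞/∞ indeterminate form as x → +∞.
Write ln(x^7) = 7·ln(x), reducing the quotient to ln^2(x)/7 → ∞.
Limit = ∞.

Final answer: ∞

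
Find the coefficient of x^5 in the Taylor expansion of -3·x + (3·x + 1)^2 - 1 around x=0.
Expand to order 5: -3·x + (3·x + 1)^2 - 1 = 9·x^2 + 3·x + O(x^6).
The coefficient of x^5 is 0.

Final answer: 0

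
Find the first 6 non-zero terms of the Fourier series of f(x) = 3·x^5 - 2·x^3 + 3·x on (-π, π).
(-124·π^2 + 6·π^4 + 750)·sin(x) + (-3·π^4 - 57/2 + 17·π^2)·sin(2·x) + (-52·π^2/9 + 158/27 + 2·π^4)·sin(3·x) + (-3·π^4/2 - 165/64 + 23·π^2/8)·sin(4·x) + (-44·π^2/25 + 1014/625 + 6·π^4/5)·sin(5·x) + (-π^4 - 65/54 + 11·π^2/9)·sin(6·x)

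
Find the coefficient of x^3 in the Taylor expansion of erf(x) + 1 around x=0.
Expand to order 3: erf(x) + 1 = -2·x^3/(3·√(π)) + 2·x/√(π) + 1 + O(x^4).
The coefficient of x^3 is -2/(3·√(π)).

Final answer: -2/(3·√(π))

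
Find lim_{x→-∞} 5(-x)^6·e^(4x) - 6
The product is a 0·∞ indeterminate form at x → -∞.
Rewrite the product as 5(-x)^6 / e^(-4x) (an ∞/∞ form) and apply L'Hôpital, or use the standard hierarchy e^(4|x|) ≫ |(-x)^6| as x → -∞.
The indeterminate product → 0, so the limit = -6.

Final answer: -6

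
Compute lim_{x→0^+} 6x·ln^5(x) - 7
The product is a 0·∞ indeterminate form at x → 0⁺.
Rewrite the product as 6·ln^5(x) / x^(-1) and apply L'Hôpital, or use the standard hierarchy x^(-1) ≫ |ln x|^5 as x → 0⁺.
The indeterminate product → 0, so the limit = -7.

Final answer: -7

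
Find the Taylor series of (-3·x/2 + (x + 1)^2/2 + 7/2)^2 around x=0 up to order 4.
x^4/4 - x^3/2 + 17·x^2/4 - 4·x + 16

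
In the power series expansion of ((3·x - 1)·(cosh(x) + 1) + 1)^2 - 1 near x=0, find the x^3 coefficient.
Expand to order 3: ((3·x - 1)·(cosh(x) + 1) + 1)^2 - 1 = -9·x^3 + 37·x^2 - 12·x + O(x^4).
The coefficient of x^3 is -9.

Final answer: -9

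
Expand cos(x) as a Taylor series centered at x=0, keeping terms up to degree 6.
-x^6/720 + x^4/24 - x^2/2 + 1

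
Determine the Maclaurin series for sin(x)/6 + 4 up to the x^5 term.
x^5/720 - x^3/36 + x/6 + 4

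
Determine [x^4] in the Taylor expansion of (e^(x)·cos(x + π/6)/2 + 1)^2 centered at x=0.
Expand to order 4: (e^(x)·cos(x + π/6)/2 + 1)^2 = x^4·(√(3)/4 + 1)^2·(-√(3)/(12·(√(3)/4 + 1)) + 2·(-√(3)/(12·(√(3)/4 + 1)) - 1/(12·(√(3)/4 + 1)))·(-1/(4·(√(3)/4 + 1)) + √(3)/(4·(√(3)/4 + 1))) + 1/(16·(√(3)/4 + 1)^2)) + x^3·(√(3)/4 + 1)^2·(-√(3)/(6·(√(3)/4 + 1)) - 1/(6·(√(3)/4 + 1)) - (-1/(4·(√(3)/4 + 1)) + √(3)/(4·(√(3)/4 + 1)))/(2·(√(3)/4 + 1))) + x^2·(√(3)/4 + 1)^2·(-1/(2·(√(3)/4 + 1)) + (-1/(4·(√(3)/4 + 1)) + √(3)/(4·(√(3)/4 + 1)))^2) + x·(√(3)/4 + 1)^2·(-1/(2·(√(3)/4 + 1)) + √(3)/(2·(√(3)/4 + 1))) + (√(3)/4 + 1)^2 + O(x^5).
The coefficient of x^4 is (√(3)/4 + 1)^2·(-√(3)/(12·(√(3)/4 + 1)) + 2·(-√(3)/(12·(√(3)/4 + 1)) - 1/(12·(√(3)/4 + 1)))·(-1/(4·(√(3)/4 + 1)) + √(3)/(4·(√(3)/4 + 1))) + 1/(16·(√(3)/4 + 1)^2)).

Final answer: (√(3)/4 + 1)^2·(-√(3)/(12·(√(3)/4 + 1)) + 2·(-√(3)/(12·(√(3)/4 + 1)) - 1/(12·(√(3)/4 + 1)))·(-1/(4·(√(3)/4 + 1)) + √(3)/(4·(√(3)/4 + 1))) + 1/(16·(√(3)/4 + 1)^2))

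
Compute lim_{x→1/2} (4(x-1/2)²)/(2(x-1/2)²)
Both numerator and denominator → 0 as x → 1/2; this is a 0/0 indeterminate form.
Expand each to leading order near x = 1/2: numerator ~ 4·(x - 1/2)^2, denominator ~ 2·(x - 1/2)^2.
The limit of the ratio is 2.

Final answer: 2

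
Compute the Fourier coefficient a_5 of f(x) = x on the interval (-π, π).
a_5 = (1/π) ∫_{-π}^{π} f(x)·cos(5x) dx.
Evaluate the integral (use parity and integration by parts as needed): a_5 = 0.

Final answer: 0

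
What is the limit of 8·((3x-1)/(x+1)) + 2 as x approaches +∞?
Evaluate the dominant behaviour as x → +∞; each term tends to a finite value or vanishes.
Limit = 26.

Final answer: 26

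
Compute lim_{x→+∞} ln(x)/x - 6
The quotient is an ∞/∞ indeterminate form as x → +∞.
The polynomial denominator x dominates the logarithmic numerator (any positive power of x ≫ ln(x) as x → ∞), so the quotient → 0.
Adding the constant: 0 - 6 = -6. Limit = -6.

Final answer: -6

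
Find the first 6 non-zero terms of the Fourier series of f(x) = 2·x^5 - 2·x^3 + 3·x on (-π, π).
(-84·π^2 + 4·π^4 + 510)·sin(x) + (-2·π^4 - 21 + 12·π^2)·sin(2·x) + (-116·π^2/27 + 394/81 + 4·π^4/3)·sin(3·x) + (-π^4 - 75/32 + 9·π^2/4)·sin(4·x) + (-36·π^2/25 + 966/625 + 4·π^4/5)·sin(5·x) + (-2·π^4/3 - 95/81 + 28·π^2/27)·sin(6·x)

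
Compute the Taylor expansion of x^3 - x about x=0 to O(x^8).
x^3 - x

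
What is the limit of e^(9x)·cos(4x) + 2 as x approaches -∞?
Evaluate the dominant behaviour as x → -∞; each term tends to a finite value or vanishes.
Limit = 2.

Final answer: 2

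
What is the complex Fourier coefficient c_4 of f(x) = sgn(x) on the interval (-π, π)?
Compute the real Fourier coefficients first: a_4 = 0, b_4 = 0.
Then c_4 = (a_4 − i·b_4)/2 = 0.

Final answer: 0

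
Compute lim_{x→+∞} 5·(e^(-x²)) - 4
Evaluate the dominant behaviour as x → +∞; each term tends to a finite value or vanishes.
Limit = -4.

Final answer: -4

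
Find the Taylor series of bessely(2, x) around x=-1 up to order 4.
bessely(2, -1) + (bessely(1, -1)/2 - bessely(3, -1)/2)·(x + 1) + (-bessely(2, -1)/4 + bessely(4, -1)/8 + bessely(0, -1)/8)·(x + 1)^2 + (bessely(3, -1)/16 - bessely(5, -1)/48 - bessely(1, -1)/12)·(x + 1)^3 + (-bessely(0, -1)/96 - bessely(4, -1)/96 + bessely(6, -1)/384 + 7·bessely(2, -1)/384)·(x + 1)^4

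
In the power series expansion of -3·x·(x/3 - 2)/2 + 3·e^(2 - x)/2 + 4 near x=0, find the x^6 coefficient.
Expand to order 6: -3·x·(x/3 - 2)/2 + 3·e^(2 - x)/2 + 4 = x^6·e^(2)/480 - x^5·e^(2)/80 + x^4·e^(2)/16 - x^3·e^(2)/4 + x^2·(-1/2 + 3·e^(2)/4) + x·(3 - 3·e^(2)/2) + 4 + 3·e^(2)/2 + O(x^7).
The coefficient of x^6 is e^(2)/480.

Final answer: e^(2)/480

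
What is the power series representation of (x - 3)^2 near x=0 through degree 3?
x^2 - 6·x + 9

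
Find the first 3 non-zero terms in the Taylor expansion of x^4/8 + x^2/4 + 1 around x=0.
x^4/8 + x^2/4 + 1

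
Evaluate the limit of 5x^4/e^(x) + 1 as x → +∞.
The quotient is an ∞/∞ indeterminate form as x → +∞.
The exponential denominator e^(x) dominates the polynomial numerator (e^x ≫ x^4 as x → ∞), so the quotient → 0.
Adding the constant: 0 + 1 = 1. Limit = 1.

Final answer: 1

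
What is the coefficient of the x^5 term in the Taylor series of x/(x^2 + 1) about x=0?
Expand to order 5: x/(x^2 + 1) = x^5 - x^3 + x + O(x^6).
The coefficient of x^5 is 1.

Final answer: 1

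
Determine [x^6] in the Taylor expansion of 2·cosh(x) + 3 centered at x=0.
Expand to order 6: 2·cosh(x) + 3 = x^6/360 + x^4/12 + x^2 + 5 + O(x^7).
The coefficient of x^6 is 1/360.

Final answer: 1/360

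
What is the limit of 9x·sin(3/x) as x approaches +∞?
As x → +∞: let u = 3/x → 0⁺; then 9·x·sin(3/x) = 9·3·sin(u)/u → 9·3·1 = 27.
Limit = 27.

Final answer: 27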